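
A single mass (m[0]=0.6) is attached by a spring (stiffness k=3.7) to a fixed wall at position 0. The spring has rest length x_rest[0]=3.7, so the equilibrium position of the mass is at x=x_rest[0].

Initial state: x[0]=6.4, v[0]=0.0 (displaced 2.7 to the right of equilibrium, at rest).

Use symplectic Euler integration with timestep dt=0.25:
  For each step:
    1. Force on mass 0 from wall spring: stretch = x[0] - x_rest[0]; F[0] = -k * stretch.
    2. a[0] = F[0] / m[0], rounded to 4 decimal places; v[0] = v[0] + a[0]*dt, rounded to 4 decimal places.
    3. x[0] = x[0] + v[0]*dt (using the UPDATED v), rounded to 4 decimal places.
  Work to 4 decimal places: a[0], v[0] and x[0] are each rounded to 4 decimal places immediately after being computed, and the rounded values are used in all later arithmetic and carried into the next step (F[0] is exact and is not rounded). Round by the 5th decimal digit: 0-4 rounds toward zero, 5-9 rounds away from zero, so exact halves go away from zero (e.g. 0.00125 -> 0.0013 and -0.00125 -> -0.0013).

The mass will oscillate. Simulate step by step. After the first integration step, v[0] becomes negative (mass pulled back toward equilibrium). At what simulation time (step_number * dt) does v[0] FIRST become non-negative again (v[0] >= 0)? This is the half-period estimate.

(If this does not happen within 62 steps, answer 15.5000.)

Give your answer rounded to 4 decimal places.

Step 0: x=[6.4000] v=[0.0000]
Step 1: x=[5.3594] v=[-4.1625]
Step 2: x=[3.6792] v=[-6.7208]
Step 3: x=[2.0070] v=[-6.6887]
Step 4: x=[0.9873] v=[-4.0787]
Step 5: x=[1.0132] v=[0.1034]
First v>=0 after going negative at step 5, time=1.2500

Answer: 1.2500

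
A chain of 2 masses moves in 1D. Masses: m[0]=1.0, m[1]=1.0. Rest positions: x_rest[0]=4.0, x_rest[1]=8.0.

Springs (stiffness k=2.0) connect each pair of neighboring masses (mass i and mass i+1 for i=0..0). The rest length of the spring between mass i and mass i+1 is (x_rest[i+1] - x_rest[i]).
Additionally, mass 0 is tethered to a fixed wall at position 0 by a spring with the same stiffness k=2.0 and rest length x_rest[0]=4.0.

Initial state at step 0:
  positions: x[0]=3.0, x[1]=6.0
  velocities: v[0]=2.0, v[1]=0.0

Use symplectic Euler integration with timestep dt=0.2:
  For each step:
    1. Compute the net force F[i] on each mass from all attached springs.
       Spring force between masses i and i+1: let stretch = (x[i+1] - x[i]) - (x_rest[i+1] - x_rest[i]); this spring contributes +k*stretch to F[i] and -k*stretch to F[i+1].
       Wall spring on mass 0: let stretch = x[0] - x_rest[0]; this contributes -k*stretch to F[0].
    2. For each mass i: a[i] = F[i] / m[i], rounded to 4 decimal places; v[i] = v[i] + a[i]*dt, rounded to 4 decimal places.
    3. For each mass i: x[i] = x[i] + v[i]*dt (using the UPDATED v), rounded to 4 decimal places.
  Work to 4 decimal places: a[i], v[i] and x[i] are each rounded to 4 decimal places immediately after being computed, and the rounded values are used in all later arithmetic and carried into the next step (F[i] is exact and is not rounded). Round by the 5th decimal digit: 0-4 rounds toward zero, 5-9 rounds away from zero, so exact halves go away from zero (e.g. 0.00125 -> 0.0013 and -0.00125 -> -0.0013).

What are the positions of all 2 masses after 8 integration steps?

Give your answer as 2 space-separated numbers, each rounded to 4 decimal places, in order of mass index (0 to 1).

Step 0: x=[3.0000 6.0000] v=[2.0000 0.0000]
Step 1: x=[3.4000 6.0800] v=[2.0000 0.4000]
Step 2: x=[3.7424 6.2656] v=[1.7120 0.9280]
Step 3: x=[3.9873 6.5693] v=[1.2243 1.5187]
Step 4: x=[4.1197 6.9865] v=[0.6622 2.0859]
Step 5: x=[4.1519 7.4943] v=[0.1610 2.5392]
Step 6: x=[4.1193 8.0547] v=[-0.1628 2.8022]
Step 7: x=[4.0720 8.6203] v=[-0.2364 2.8280]
Step 8: x=[4.0628 9.1420] v=[-0.0459 2.6087]

Answer: 4.0628 9.1420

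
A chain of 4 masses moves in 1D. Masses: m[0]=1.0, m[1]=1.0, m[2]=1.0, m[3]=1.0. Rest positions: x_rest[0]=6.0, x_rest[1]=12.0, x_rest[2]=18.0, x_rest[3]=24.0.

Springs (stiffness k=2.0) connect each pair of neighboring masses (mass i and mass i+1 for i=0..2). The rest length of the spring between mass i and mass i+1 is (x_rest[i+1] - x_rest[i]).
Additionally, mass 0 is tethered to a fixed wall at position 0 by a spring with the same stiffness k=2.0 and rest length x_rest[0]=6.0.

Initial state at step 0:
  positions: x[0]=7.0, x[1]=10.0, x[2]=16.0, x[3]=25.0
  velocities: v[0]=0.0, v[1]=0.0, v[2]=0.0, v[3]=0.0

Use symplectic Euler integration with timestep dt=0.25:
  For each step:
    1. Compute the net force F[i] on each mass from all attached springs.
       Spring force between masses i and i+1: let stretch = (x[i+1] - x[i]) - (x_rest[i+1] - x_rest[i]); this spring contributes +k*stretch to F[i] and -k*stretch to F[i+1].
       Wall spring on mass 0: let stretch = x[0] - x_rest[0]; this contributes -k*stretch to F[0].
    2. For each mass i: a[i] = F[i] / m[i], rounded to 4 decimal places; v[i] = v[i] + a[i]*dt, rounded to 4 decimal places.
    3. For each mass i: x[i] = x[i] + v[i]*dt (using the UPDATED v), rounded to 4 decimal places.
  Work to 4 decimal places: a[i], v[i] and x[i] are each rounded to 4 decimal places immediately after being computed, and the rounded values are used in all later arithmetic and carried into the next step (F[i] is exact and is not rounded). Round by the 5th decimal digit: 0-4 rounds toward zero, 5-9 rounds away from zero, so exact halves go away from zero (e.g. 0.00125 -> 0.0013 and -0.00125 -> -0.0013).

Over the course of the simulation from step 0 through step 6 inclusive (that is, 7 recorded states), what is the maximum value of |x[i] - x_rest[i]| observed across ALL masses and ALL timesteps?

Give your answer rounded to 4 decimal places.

Answer: 2.0411

Derivation:
Step 0: x=[7.0000 10.0000 16.0000 25.0000] v=[0.0000 0.0000 0.0000 0.0000]
Step 1: x=[6.5000 10.3750 16.3750 24.6250] v=[-2.0000 1.5000 1.5000 -1.5000]
Step 2: x=[5.6719 11.0156 17.0313 23.9688] v=[-3.3125 2.5625 2.6250 -2.6250]
Step 3: x=[4.8028 11.7402 17.8028 23.1954] v=[-3.4766 2.8985 3.0859 -3.0938]
Step 4: x=[4.2005 12.3555 18.4905 22.4979] v=[-2.4093 2.4611 2.7509 -2.7901]
Step 5: x=[4.0925 12.7183 18.9123 22.0495] v=[-0.4321 1.4511 1.6871 -1.7938]
Step 6: x=[4.5512 12.7771 18.9520 21.9589] v=[1.8346 0.2352 0.1587 -0.3624]
Max displacement = 2.0411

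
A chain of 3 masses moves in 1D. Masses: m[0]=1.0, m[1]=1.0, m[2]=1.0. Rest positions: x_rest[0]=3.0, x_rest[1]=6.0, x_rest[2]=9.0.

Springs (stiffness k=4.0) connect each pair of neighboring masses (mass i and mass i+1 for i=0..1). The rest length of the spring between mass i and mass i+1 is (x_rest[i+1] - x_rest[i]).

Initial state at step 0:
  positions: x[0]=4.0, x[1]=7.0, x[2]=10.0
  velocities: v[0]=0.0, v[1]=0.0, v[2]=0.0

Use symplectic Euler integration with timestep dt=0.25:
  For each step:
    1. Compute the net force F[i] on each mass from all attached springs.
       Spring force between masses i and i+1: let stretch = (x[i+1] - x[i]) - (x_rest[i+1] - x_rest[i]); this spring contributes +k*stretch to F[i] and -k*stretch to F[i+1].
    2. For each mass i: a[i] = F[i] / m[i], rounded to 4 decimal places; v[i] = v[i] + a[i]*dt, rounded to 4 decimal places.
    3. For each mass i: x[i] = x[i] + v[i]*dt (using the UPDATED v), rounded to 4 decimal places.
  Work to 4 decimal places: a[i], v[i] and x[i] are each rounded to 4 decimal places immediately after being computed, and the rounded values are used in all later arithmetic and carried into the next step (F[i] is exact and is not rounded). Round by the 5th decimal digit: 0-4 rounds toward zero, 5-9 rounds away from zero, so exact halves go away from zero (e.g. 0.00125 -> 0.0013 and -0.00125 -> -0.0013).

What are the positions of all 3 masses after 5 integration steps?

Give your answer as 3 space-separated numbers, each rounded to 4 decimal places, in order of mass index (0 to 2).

Step 0: x=[4.0000 7.0000 10.0000] v=[0.0000 0.0000 0.0000]
Step 1: x=[4.0000 7.0000 10.0000] v=[0.0000 0.0000 0.0000]
Step 2: x=[4.0000 7.0000 10.0000] v=[0.0000 0.0000 0.0000]
Step 3: x=[4.0000 7.0000 10.0000] v=[0.0000 0.0000 0.0000]
Step 4: x=[4.0000 7.0000 10.0000] v=[0.0000 0.0000 0.0000]
Step 5: x=[4.0000 7.0000 10.0000] v=[0.0000 0.0000 0.0000]

Answer: 4.0000 7.0000 10.0000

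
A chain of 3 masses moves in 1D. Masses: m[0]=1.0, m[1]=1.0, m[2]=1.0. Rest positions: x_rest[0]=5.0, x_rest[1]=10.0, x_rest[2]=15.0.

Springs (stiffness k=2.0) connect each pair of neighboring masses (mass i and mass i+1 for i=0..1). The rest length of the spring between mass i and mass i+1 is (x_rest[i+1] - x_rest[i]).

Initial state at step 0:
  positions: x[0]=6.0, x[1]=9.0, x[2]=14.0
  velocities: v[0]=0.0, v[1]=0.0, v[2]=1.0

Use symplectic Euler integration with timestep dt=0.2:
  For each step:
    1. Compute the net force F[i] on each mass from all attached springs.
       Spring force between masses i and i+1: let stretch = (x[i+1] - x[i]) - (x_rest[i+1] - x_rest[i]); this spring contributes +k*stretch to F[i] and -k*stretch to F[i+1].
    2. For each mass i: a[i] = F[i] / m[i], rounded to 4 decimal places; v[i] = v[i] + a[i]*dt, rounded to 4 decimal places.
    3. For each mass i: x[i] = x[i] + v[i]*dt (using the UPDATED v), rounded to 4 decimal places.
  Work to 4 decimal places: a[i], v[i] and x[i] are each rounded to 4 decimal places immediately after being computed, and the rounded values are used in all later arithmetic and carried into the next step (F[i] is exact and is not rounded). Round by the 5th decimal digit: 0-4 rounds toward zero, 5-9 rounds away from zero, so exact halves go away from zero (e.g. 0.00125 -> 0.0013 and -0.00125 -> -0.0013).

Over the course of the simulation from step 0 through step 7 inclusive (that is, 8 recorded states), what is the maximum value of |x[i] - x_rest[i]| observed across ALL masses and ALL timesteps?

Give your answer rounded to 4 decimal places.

Step 0: x=[6.0000 9.0000 14.0000] v=[0.0000 0.0000 1.0000]
Step 1: x=[5.8400 9.1600 14.2000] v=[-0.8000 0.8000 1.0000]
Step 2: x=[5.5456 9.4576 14.3968] v=[-1.4720 1.4880 0.9840]
Step 3: x=[5.1642 9.8374 14.5985] v=[-1.9072 1.8989 1.0083]
Step 4: x=[4.7566 10.2242 14.8193] v=[-2.0379 1.9341 1.1039]
Step 5: x=[4.3864 10.5412 15.0725] v=[-1.8509 1.5851 1.2659]
Step 6: x=[4.1086 10.7283 15.3632] v=[-1.3890 0.9357 1.4534]
Step 7: x=[3.9604 10.7567 15.6831] v=[-0.7411 0.1418 1.5994]
Max displacement = 1.0396

Answer: 1.0396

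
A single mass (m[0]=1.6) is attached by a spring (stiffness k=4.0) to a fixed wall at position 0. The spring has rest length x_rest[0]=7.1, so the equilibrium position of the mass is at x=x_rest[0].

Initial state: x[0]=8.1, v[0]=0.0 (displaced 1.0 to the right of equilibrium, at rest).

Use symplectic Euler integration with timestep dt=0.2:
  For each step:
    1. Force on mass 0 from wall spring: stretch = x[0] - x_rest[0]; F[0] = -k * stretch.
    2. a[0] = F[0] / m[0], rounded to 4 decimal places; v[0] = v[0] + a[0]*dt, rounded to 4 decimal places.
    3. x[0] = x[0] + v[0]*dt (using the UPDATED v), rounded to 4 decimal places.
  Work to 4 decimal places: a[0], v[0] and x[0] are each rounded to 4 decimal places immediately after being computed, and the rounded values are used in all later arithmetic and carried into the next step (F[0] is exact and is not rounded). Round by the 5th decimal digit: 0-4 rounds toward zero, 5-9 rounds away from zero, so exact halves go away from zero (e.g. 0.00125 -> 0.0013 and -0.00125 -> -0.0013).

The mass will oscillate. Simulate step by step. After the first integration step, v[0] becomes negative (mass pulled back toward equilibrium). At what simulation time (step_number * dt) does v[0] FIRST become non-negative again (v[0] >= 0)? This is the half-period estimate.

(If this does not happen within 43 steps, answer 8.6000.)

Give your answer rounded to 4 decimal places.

Answer: 2.0000

Derivation:
Step 0: x=[8.1000] v=[0.0000]
Step 1: x=[8.0000] v=[-0.5000]
Step 2: x=[7.8100] v=[-0.9500]
Step 3: x=[7.5490] v=[-1.3050]
Step 4: x=[7.2431] v=[-1.5295]
Step 5: x=[6.9229] v=[-1.6011]
Step 6: x=[6.6204] v=[-1.5125]
Step 7: x=[6.3659] v=[-1.2727]
Step 8: x=[6.1848] v=[-0.9056]
Step 9: x=[6.0952] v=[-0.4480]
Step 10: x=[6.1061] v=[0.0544]
First v>=0 after going negative at step 10, time=2.0000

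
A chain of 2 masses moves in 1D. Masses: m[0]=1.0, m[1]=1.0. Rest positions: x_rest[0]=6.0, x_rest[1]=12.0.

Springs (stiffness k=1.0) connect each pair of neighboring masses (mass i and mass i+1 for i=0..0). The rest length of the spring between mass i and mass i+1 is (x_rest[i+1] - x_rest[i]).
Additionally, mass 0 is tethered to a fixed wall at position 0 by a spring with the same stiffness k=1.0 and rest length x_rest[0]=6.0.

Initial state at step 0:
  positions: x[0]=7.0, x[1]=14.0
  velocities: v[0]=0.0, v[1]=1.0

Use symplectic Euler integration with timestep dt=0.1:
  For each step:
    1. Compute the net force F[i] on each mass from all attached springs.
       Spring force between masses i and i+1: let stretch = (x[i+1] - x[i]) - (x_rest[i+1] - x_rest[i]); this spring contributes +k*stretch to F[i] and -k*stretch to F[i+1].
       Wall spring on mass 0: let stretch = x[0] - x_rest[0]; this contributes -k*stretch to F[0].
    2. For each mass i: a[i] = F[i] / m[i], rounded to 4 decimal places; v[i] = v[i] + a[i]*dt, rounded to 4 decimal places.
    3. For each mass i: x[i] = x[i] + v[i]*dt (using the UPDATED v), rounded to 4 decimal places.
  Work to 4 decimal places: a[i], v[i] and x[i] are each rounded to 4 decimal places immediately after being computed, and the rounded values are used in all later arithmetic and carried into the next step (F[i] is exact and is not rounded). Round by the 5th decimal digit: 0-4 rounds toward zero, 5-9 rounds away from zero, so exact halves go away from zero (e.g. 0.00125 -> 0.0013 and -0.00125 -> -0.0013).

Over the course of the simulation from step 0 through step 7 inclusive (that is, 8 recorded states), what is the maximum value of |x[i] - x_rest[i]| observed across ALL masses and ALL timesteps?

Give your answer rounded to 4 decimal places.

Step 0: x=[7.0000 14.0000] v=[0.0000 1.0000]
Step 1: x=[7.0000 14.0900] v=[0.0000 0.9000]
Step 2: x=[7.0009 14.1691] v=[0.0090 0.7910]
Step 3: x=[7.0035 14.2365] v=[0.0257 0.6742]
Step 4: x=[7.0084 14.2916] v=[0.0487 0.5509]
Step 5: x=[7.0160 14.3339] v=[0.0762 0.4226]
Step 6: x=[7.0266 14.3630] v=[0.1064 0.2908]
Step 7: x=[7.0403 14.3787] v=[0.1374 0.1572]
Max displacement = 2.3787

Answer: 2.3787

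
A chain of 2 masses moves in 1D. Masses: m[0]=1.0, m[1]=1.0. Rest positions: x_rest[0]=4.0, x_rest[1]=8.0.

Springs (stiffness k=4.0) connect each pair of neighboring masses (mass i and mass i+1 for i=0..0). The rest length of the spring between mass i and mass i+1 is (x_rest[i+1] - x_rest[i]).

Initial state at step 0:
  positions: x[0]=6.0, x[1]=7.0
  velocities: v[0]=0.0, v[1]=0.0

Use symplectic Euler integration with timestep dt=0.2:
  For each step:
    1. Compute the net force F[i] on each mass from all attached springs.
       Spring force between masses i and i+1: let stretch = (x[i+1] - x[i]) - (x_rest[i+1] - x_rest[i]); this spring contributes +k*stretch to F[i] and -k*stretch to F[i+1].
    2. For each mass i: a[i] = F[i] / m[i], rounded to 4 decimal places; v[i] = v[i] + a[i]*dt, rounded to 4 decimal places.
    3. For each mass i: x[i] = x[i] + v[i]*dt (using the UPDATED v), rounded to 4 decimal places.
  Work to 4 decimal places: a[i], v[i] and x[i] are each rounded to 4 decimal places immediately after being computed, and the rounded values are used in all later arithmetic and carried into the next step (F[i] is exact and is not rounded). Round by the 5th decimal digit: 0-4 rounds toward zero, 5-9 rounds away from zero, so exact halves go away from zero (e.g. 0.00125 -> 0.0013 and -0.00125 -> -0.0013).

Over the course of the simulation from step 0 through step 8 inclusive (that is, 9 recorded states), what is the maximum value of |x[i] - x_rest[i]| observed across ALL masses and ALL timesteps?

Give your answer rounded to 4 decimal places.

Answer: 2.0638

Derivation:
Step 0: x=[6.0000 7.0000] v=[0.0000 0.0000]
Step 1: x=[5.5200 7.4800] v=[-2.4000 2.4000]
Step 2: x=[4.7136 8.2864] v=[-4.0320 4.0320]
Step 3: x=[3.8388 9.1612] v=[-4.3738 4.3738]
Step 4: x=[3.1756 9.8244] v=[-3.3159 3.3159]
Step 5: x=[2.9362 10.0638] v=[-1.1969 1.1969]
Step 6: x=[3.1972 9.8028] v=[1.3052 -1.3052]
Step 7: x=[3.8751 9.1249] v=[3.3897 -3.3897]
Step 8: x=[4.7530 8.2470] v=[4.3895 -4.3895]
Max displacement = 2.0638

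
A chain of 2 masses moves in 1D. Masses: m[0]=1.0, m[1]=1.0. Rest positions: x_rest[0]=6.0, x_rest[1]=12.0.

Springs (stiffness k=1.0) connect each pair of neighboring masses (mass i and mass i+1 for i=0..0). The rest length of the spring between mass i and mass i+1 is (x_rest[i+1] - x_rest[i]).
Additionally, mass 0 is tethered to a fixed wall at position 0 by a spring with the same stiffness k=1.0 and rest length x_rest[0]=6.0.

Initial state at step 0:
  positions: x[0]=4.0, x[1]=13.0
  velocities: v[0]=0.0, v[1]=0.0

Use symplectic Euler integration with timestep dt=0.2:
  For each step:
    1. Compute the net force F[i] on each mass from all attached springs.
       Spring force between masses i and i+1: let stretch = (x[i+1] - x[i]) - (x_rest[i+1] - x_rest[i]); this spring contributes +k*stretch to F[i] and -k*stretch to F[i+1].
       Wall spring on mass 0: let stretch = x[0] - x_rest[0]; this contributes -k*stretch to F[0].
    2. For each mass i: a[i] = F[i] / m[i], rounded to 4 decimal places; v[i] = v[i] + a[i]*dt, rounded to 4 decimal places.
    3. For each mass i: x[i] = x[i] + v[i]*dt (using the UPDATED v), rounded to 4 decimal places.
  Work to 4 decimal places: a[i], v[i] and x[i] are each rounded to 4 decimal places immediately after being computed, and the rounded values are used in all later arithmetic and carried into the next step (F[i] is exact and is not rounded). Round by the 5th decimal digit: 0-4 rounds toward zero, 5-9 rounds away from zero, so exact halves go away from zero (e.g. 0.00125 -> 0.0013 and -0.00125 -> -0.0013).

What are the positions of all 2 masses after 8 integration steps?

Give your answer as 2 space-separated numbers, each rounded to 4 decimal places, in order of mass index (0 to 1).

Step 0: x=[4.0000 13.0000] v=[0.0000 0.0000]
Step 1: x=[4.2000 12.8800] v=[1.0000 -0.6000]
Step 2: x=[4.5792 12.6528] v=[1.8960 -1.1360]
Step 3: x=[5.0982 12.3427] v=[2.5949 -1.5507]
Step 4: x=[5.7030 11.9828] v=[3.0242 -1.7996]
Step 5: x=[6.3309 11.6117] v=[3.1396 -1.8556]
Step 6: x=[6.9168 11.2693] v=[2.9296 -1.7118]
Step 7: x=[7.4001 10.9928] v=[2.4167 -1.3823]
Step 8: x=[7.7311 10.8126] v=[1.6552 -0.9008]

Answer: 7.7311 10.8126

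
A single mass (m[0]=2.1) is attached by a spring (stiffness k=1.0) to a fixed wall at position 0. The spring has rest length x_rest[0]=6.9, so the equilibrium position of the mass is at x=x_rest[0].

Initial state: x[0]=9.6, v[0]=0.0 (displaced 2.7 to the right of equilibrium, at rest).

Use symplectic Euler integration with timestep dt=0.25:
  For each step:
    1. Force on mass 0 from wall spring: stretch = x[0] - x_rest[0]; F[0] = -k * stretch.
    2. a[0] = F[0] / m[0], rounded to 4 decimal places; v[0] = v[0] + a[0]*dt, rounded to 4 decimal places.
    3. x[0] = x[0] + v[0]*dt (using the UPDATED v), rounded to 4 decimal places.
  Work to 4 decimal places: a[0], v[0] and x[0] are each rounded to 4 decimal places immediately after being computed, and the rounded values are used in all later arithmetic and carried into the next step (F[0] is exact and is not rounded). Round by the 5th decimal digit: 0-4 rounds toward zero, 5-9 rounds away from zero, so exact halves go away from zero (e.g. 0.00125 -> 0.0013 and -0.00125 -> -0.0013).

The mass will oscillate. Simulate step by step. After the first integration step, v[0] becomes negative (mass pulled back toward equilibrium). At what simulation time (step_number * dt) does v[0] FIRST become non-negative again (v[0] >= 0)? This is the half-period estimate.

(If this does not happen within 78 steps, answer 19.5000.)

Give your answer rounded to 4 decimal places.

Step 0: x=[9.6000] v=[0.0000]
Step 1: x=[9.5197] v=[-0.3214]
Step 2: x=[9.3614] v=[-0.6333]
Step 3: x=[9.1298] v=[-0.9263]
Step 4: x=[8.8319] v=[-1.1918]
Step 5: x=[8.4765] v=[-1.4218]
Step 6: x=[8.0741] v=[-1.6095]
Step 7: x=[7.6368] v=[-1.7493]
Step 8: x=[7.1776] v=[-1.8370]
Step 9: x=[6.7101] v=[-1.8701]
Step 10: x=[6.2482] v=[-1.8475]
Step 11: x=[5.8057] v=[-1.7699]
Step 12: x=[5.3958] v=[-1.6396]
Step 13: x=[5.0307] v=[-1.4605]
Step 14: x=[4.7212] v=[-1.2380]
Step 15: x=[4.4766] v=[-0.9786]
Step 16: x=[4.3041] v=[-0.6901]
Step 17: x=[4.2088] v=[-0.3811]
Step 18: x=[4.1936] v=[-0.0607]
Step 19: x=[4.2590] v=[0.2615]
First v>=0 after going negative at step 19, time=4.7500

Answer: 4.7500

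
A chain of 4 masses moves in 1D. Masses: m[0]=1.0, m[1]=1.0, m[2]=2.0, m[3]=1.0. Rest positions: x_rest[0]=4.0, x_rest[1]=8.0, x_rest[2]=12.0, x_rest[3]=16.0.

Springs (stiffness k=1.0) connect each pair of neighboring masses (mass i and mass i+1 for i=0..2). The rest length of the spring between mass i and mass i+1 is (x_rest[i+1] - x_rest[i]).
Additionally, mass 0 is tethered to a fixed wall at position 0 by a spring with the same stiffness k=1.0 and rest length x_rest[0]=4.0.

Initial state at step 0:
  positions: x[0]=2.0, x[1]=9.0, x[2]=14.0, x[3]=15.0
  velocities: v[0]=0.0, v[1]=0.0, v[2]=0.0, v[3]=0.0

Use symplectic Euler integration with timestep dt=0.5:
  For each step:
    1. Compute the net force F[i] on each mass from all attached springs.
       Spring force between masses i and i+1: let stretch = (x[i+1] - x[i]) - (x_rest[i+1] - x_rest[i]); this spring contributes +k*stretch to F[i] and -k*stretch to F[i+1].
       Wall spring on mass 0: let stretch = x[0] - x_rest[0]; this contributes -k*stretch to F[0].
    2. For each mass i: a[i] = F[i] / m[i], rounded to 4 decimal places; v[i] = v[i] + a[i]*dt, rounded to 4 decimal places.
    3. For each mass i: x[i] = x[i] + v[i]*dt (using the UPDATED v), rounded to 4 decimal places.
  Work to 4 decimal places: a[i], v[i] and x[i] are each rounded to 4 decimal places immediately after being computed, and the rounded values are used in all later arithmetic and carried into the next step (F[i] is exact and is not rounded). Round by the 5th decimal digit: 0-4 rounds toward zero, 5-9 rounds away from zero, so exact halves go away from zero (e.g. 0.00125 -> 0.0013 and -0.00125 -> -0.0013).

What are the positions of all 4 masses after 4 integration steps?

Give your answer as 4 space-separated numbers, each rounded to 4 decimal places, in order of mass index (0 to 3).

Step 0: x=[2.0000 9.0000 14.0000 15.0000] v=[0.0000 0.0000 0.0000 0.0000]
Step 1: x=[3.2500 8.5000 13.5000 15.7500] v=[2.5000 -1.0000 -1.0000 1.5000]
Step 2: x=[5.0000 7.9375 12.6563 16.9375] v=[3.5000 -1.1250 -1.6875 2.3750]
Step 3: x=[6.2344 7.8203 11.7579 18.0547] v=[2.4688 -0.2344 -1.7969 2.2344]
Step 4: x=[6.3067 8.2911 11.1544 18.5977] v=[0.1446 0.9415 -1.2071 1.0860]

Answer: 6.3067 8.2911 11.1544 18.5977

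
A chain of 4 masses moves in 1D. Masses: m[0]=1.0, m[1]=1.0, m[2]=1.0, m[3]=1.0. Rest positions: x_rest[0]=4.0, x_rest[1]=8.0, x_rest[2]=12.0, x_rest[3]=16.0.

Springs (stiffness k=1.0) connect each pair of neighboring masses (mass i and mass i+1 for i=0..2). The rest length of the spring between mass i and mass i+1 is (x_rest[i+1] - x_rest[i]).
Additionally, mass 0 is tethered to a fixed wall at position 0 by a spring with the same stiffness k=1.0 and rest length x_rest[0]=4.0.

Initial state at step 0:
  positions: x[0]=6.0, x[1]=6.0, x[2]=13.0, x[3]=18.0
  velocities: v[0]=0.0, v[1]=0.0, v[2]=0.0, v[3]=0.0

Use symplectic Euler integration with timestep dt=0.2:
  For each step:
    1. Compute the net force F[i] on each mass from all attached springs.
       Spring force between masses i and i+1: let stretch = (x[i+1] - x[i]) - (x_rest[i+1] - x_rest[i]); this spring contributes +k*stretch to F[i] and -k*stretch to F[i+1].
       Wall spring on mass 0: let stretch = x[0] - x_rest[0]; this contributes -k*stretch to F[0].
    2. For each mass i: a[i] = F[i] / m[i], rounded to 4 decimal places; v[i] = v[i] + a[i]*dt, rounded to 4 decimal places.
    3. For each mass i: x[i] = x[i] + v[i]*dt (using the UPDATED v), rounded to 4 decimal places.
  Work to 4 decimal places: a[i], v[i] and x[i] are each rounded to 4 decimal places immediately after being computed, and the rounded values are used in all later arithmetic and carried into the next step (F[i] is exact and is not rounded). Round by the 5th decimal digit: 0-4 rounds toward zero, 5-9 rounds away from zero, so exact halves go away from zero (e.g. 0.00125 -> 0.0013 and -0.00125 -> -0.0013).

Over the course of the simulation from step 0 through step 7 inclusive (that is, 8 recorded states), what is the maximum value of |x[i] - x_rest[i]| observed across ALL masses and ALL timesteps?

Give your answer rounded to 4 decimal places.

Step 0: x=[6.0000 6.0000 13.0000 18.0000] v=[0.0000 0.0000 0.0000 0.0000]
Step 1: x=[5.7600 6.2800 12.9200 17.9600] v=[-1.2000 1.4000 -0.4000 -0.2000]
Step 2: x=[5.3104 6.8048 12.7760 17.8784] v=[-2.2480 2.6240 -0.7200 -0.4080]
Step 3: x=[4.7082 7.5087 12.5972 17.7527] v=[-3.0112 3.5194 -0.8938 -0.6285]
Step 4: x=[4.0297 8.3041 12.4211 17.5808] v=[-3.3927 3.9770 -0.8804 -0.8596]
Step 5: x=[3.3609 9.0932 12.2867 17.3625] v=[-3.3438 3.9455 -0.6719 -1.0915]
Step 6: x=[2.7870 9.7807 12.2276 17.1012] v=[-2.8695 3.4377 -0.2954 -1.3067]
Step 7: x=[2.3814 10.2864 12.2656 16.8049] v=[-2.0282 2.5283 0.1899 -1.4814]
Max displacement = 2.2864

Answer: 2.2864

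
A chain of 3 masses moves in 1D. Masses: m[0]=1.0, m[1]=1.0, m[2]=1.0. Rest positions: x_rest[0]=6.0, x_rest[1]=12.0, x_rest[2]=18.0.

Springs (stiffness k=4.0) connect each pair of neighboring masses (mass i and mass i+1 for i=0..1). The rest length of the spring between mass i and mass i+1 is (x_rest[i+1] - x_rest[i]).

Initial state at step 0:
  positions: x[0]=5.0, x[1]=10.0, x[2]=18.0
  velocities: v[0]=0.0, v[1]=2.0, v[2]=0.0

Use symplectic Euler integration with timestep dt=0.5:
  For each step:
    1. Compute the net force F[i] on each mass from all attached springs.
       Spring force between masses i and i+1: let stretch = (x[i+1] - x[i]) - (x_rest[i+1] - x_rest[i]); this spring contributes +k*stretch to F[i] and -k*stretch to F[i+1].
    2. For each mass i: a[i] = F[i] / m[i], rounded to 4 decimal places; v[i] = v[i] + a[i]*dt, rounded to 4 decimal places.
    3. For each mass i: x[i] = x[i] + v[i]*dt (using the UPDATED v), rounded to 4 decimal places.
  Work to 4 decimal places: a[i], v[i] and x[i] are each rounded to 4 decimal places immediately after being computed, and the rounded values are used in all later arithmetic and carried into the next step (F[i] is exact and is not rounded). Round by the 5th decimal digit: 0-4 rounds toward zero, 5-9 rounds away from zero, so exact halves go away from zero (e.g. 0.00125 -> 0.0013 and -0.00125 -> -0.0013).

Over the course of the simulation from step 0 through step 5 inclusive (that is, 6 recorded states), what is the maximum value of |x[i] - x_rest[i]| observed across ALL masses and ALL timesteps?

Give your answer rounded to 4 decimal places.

Step 0: x=[5.0000 10.0000 18.0000] v=[0.0000 2.0000 0.0000]
Step 1: x=[4.0000 14.0000 16.0000] v=[-2.0000 8.0000 -4.0000]
Step 2: x=[7.0000 10.0000 18.0000] v=[6.0000 -8.0000 4.0000]
Step 3: x=[7.0000 11.0000 18.0000] v=[0.0000 2.0000 0.0000]
Step 4: x=[5.0000 15.0000 17.0000] v=[-4.0000 8.0000 -2.0000]
Step 5: x=[7.0000 11.0000 20.0000] v=[4.0000 -8.0000 6.0000]
Max displacement = 3.0000

Answer: 3.0000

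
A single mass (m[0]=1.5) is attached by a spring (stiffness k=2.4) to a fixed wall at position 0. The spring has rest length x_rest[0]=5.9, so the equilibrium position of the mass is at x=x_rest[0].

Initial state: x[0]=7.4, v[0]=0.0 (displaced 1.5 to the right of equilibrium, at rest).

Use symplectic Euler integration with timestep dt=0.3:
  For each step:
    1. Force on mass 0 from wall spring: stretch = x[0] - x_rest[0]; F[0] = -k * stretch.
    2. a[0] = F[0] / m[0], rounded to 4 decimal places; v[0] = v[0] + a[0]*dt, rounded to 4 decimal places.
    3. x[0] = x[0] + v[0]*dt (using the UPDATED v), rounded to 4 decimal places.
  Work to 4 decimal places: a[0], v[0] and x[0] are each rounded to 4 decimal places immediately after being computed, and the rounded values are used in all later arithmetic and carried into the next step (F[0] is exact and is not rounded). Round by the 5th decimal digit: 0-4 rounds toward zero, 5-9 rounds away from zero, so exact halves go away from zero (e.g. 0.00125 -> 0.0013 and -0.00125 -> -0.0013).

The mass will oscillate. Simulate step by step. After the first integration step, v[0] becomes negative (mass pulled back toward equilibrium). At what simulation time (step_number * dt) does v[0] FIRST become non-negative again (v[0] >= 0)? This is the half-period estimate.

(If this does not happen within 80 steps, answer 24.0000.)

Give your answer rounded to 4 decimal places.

Step 0: x=[7.4000] v=[0.0000]
Step 1: x=[7.1840] v=[-0.7200]
Step 2: x=[6.7831] v=[-1.3363]
Step 3: x=[6.2550] v=[-1.7602]
Step 4: x=[5.6758] v=[-1.9306]
Step 5: x=[5.1289] v=[-1.8230]
Step 6: x=[4.6930] v=[-1.4529]
Step 7: x=[4.4310] v=[-0.8735]
Step 8: x=[4.3805] v=[-0.1684]
Step 9: x=[4.5488] v=[0.5610]
First v>=0 after going negative at step 9, time=2.7000

Answer: 2.7000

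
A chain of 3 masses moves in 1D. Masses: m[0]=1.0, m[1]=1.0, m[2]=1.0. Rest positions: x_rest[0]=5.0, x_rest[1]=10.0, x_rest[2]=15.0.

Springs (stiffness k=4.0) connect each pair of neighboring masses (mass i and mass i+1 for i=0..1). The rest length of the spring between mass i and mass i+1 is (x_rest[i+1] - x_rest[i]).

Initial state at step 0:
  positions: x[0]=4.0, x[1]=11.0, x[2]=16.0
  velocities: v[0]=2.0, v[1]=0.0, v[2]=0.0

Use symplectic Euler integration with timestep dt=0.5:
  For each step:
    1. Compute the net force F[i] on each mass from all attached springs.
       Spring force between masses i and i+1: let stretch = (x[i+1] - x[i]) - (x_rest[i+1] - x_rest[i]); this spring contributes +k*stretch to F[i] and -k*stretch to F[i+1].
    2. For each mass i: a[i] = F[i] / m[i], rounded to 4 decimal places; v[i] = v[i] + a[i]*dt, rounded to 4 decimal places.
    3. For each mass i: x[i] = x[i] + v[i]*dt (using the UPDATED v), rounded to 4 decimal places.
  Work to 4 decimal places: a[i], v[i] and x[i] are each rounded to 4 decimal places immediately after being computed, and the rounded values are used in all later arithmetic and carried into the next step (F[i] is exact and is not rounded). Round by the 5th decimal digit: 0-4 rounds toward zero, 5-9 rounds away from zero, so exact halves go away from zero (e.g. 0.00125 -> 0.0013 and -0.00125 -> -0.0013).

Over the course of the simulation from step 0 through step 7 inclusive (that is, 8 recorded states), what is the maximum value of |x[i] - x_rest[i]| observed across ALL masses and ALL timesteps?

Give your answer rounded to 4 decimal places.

Step 0: x=[4.0000 11.0000 16.0000] v=[2.0000 0.0000 0.0000]
Step 1: x=[7.0000 9.0000 16.0000] v=[6.0000 -4.0000 0.0000]
Step 2: x=[7.0000 12.0000 14.0000] v=[0.0000 6.0000 -4.0000]
Step 3: x=[7.0000 12.0000 15.0000] v=[0.0000 0.0000 2.0000]
Step 4: x=[7.0000 10.0000 18.0000] v=[0.0000 -4.0000 6.0000]
Step 5: x=[5.0000 13.0000 18.0000] v=[-4.0000 6.0000 0.0000]
Step 6: x=[6.0000 13.0000 18.0000] v=[2.0000 0.0000 0.0000]
Step 7: x=[9.0000 11.0000 18.0000] v=[6.0000 -4.0000 0.0000]
Max displacement = 4.0000

Answer: 4.0000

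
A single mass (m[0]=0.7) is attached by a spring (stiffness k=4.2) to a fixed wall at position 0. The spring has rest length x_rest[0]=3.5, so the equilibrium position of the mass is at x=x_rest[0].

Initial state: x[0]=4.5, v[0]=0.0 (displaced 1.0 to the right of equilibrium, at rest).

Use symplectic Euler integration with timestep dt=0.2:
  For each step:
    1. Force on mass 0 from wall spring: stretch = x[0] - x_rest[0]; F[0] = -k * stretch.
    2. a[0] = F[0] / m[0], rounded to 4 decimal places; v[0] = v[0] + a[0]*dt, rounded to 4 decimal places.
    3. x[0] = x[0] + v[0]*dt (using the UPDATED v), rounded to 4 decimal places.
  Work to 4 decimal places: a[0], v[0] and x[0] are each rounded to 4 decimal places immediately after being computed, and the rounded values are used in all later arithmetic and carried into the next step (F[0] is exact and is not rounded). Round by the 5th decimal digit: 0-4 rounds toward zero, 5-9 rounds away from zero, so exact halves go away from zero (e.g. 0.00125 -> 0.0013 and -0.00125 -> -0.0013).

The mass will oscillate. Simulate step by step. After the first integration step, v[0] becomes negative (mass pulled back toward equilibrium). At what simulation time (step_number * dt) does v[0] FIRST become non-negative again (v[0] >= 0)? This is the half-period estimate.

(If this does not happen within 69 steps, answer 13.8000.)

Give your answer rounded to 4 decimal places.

Answer: 1.4000

Derivation:
Step 0: x=[4.5000] v=[0.0000]
Step 1: x=[4.2600] v=[-1.2000]
Step 2: x=[3.8376] v=[-2.1120]
Step 3: x=[3.3342] v=[-2.5171]
Step 4: x=[2.8706] v=[-2.3181]
Step 5: x=[2.5580] v=[-1.5628]
Step 6: x=[2.4715] v=[-0.4324]
Step 7: x=[2.6319] v=[0.8018]
First v>=0 after going negative at step 7, time=1.4000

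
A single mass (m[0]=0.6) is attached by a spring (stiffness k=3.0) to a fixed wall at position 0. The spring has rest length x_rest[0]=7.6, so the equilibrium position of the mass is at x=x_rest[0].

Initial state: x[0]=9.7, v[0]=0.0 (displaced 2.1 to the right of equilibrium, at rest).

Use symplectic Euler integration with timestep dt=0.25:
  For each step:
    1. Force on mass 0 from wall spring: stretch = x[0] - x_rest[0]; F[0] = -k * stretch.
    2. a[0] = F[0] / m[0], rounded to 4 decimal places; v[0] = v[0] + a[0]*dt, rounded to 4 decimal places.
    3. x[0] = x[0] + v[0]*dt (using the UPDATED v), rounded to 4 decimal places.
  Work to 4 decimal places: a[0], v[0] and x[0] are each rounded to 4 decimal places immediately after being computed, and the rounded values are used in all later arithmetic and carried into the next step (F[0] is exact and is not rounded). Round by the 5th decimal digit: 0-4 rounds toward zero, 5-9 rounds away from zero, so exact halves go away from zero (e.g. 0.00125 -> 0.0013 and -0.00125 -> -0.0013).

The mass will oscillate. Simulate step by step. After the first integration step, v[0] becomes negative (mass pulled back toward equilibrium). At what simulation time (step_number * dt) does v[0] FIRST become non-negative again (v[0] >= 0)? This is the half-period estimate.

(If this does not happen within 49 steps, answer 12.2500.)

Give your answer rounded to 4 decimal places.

Step 0: x=[9.7000] v=[0.0000]
Step 1: x=[9.0438] v=[-2.6250]
Step 2: x=[7.9364] v=[-4.4298]
Step 3: x=[6.7238] v=[-4.8503]
Step 4: x=[5.7850] v=[-3.7551]
Step 5: x=[5.4134] v=[-1.4864]
Step 6: x=[5.7251] v=[1.2469]
First v>=0 after going negative at step 6, time=1.5000

Answer: 1.5000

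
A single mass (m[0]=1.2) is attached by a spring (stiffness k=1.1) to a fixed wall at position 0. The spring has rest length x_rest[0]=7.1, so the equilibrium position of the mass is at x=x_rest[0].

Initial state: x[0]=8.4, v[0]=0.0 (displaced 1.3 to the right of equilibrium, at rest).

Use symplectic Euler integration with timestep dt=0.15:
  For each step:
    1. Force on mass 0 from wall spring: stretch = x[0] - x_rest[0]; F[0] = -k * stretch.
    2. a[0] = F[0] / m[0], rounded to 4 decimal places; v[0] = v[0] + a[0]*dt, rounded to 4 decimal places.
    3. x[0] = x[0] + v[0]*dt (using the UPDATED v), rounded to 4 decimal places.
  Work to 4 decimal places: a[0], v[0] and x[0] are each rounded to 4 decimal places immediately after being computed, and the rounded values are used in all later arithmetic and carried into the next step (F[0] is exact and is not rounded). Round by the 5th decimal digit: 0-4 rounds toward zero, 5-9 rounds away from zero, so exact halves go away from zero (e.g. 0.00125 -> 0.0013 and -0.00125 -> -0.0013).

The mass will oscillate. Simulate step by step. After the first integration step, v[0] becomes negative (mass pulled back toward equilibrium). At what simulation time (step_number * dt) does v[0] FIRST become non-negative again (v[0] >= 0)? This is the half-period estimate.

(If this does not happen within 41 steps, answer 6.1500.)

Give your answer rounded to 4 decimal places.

Answer: 3.3000

Derivation:
Step 0: x=[8.4000] v=[0.0000]
Step 1: x=[8.3732] v=[-0.1788]
Step 2: x=[8.3201] v=[-0.3539]
Step 3: x=[8.2418] v=[-0.5217]
Step 4: x=[8.1400] v=[-0.6787]
Step 5: x=[8.0167] v=[-0.8217]
Step 6: x=[7.8745] v=[-0.9477]
Step 7: x=[7.7164] v=[-1.0542]
Step 8: x=[7.5456] v=[-1.1390]
Step 9: x=[7.3656] v=[-1.2003]
Step 10: x=[7.1801] v=[-1.2368]
Step 11: x=[6.9929] v=[-1.2478]
Step 12: x=[6.8079] v=[-1.2331]
Step 13: x=[6.6290] v=[-1.1929]
Step 14: x=[6.4598] v=[-1.1281]
Step 15: x=[6.3038] v=[-1.0401]
Step 16: x=[6.1642] v=[-0.9306]
Step 17: x=[6.0439] v=[-0.8019]
Step 18: x=[5.9454] v=[-0.6567]
Step 19: x=[5.8707] v=[-0.4979]
Step 20: x=[5.8214] v=[-0.3289]
Step 21: x=[5.7984] v=[-0.1531]
Step 22: x=[5.8023] v=[0.0259]
First v>=0 after going negative at step 22, time=3.3000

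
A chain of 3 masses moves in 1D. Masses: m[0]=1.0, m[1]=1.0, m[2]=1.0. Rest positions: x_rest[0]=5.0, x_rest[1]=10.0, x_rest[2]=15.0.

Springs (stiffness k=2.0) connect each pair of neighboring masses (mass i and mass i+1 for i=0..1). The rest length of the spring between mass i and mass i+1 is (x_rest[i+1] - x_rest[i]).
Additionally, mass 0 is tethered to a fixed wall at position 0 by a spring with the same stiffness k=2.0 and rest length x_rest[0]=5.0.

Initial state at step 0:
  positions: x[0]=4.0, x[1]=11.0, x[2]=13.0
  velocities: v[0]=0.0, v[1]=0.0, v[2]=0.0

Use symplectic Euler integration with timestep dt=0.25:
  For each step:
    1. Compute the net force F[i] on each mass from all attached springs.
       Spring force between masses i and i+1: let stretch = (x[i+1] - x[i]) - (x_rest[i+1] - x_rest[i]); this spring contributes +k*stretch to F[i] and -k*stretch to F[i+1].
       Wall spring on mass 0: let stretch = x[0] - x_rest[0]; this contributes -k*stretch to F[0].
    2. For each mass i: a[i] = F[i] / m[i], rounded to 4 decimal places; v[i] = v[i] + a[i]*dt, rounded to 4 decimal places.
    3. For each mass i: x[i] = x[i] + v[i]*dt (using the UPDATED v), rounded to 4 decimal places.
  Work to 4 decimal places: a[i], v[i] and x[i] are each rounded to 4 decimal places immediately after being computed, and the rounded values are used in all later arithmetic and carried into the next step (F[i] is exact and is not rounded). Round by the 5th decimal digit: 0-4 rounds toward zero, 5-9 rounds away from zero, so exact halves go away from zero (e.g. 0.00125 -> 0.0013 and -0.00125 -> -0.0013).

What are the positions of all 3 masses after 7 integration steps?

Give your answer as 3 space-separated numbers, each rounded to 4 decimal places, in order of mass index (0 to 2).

Step 0: x=[4.0000 11.0000 13.0000] v=[0.0000 0.0000 0.0000]
Step 1: x=[4.3750 10.3750 13.3750] v=[1.5000 -2.5000 1.5000]
Step 2: x=[4.9531 9.3750 14.0000] v=[2.3125 -4.0000 2.5000]
Step 3: x=[5.4648 8.4004 14.6719] v=[2.0469 -3.8985 2.6875]
Step 4: x=[5.6604 7.8428 15.1849] v=[0.7823 -2.2306 2.0518]
Step 5: x=[5.4212 7.9301 15.4051] v=[-0.9567 0.3493 0.8808]
Step 6: x=[4.8180 8.6382 15.3159] v=[-2.4129 2.8324 -0.3567]
Step 7: x=[4.0901 9.7035 15.0170] v=[-2.9118 4.2612 -1.1956]

Answer: 4.0901 9.7035 15.0170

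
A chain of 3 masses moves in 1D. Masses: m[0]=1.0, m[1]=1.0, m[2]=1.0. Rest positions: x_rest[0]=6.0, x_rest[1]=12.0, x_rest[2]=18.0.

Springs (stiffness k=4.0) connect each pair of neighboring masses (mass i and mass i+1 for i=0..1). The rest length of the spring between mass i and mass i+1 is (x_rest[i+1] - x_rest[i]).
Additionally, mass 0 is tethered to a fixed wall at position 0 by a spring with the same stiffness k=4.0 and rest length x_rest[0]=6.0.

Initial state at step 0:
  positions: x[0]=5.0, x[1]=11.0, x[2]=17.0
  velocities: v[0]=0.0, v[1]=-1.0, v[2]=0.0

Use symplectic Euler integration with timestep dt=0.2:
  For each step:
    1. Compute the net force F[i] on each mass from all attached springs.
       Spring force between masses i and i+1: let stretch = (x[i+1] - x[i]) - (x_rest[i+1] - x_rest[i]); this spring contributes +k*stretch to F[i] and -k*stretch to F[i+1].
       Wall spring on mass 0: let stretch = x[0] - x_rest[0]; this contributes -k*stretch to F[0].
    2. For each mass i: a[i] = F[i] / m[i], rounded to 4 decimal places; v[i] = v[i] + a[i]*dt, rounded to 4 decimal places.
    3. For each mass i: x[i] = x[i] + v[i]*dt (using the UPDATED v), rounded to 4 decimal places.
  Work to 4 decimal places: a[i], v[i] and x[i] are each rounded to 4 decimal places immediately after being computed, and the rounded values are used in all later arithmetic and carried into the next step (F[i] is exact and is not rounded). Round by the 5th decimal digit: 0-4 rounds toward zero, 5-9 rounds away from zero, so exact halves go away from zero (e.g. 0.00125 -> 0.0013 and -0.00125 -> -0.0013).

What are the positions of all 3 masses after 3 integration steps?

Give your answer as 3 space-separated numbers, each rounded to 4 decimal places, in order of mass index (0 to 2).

Step 0: x=[5.0000 11.0000 17.0000] v=[0.0000 -1.0000 0.0000]
Step 1: x=[5.1600 10.8000 17.0000] v=[0.8000 -1.0000 0.0000]
Step 2: x=[5.3968 10.6896 16.9680] v=[1.1840 -0.5520 -0.1600]
Step 3: x=[5.6170 10.7369 16.8915] v=[1.1008 0.2365 -0.3827]

Answer: 5.6170 10.7369 16.8915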